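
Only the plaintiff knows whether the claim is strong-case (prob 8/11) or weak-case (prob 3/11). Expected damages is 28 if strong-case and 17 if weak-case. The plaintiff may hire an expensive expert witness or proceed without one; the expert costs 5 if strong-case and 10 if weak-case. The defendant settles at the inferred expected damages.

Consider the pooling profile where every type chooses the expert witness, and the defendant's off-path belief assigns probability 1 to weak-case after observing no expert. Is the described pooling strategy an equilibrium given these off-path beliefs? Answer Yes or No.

On path, the defendant holds the prior and pays 8/11·28 + 3/11·17 = 25. Off path (no expert), believing weak-case, it pays 17.
strong-case: the expert witness nets 25 − 5 = 20; no expert nets 17. strong-case stays.
weak-case: the expert witness nets 25 − 10 = 15; no expert nets 17. weak-case would deviate.
A type deviates, so pooling fails.

No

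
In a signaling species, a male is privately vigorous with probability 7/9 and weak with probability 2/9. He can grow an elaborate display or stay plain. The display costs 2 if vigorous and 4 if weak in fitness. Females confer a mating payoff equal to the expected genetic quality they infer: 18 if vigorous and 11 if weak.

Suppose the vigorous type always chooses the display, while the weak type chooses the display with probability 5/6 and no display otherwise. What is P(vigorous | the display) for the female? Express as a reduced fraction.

P(the display) = (7/9)·1 + (2/9)·(5/6) = 26/27.
By Bayes' rule, P(vigorous | the display) = (7/9) / (26/27) = 21/26.

21/26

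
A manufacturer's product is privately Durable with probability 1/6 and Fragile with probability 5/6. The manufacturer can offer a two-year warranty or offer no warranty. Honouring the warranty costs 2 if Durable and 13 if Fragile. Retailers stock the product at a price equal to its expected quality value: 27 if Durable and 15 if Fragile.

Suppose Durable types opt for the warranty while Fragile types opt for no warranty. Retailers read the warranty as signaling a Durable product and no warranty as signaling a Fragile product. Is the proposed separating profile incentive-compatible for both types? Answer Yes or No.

Under these beliefs, the warranty earns price 27 and no warranty earns price 15.
Durable: the warranty nets 27 − 2 = 25; no warranty nets 15. Durable prefers the warranty.
Fragile: the warranty nets 27 − 13 = 14; no warranty nets 15. Fragile prefers no warranty.
Neither type deviates, so the separating profile is an equilibrium.

Yes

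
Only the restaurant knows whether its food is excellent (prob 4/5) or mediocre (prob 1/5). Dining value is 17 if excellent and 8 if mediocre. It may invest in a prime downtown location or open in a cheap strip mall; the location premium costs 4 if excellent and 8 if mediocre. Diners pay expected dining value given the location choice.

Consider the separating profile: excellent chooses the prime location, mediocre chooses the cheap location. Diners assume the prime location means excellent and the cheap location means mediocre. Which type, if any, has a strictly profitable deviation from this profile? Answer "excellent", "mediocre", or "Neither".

The prime location pays 17; the cheap location pays 8.
excellent: assigned the prime location, nets 17 − 4 = 13; deviating to the cheap location nets 8.
mediocre: assigned the cheap location, nets 8; deviating to the prime location nets 17 − 8 = 9.
The mediocre type gains 1 by deviating.

mediocre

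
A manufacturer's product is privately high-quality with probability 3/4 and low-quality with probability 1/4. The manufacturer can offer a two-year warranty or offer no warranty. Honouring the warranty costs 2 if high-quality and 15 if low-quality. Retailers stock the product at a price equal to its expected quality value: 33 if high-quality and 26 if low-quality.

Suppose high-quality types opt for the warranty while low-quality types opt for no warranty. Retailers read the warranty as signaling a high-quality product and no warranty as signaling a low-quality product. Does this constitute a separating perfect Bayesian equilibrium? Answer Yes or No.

Yes

Under these beliefs, the warranty earns price 33 and no warranty earns price 26.
high-quality: the warranty nets 33 − 2 = 31; no warranty nets 26. high-quality prefers the warranty.
low-quality: the warranty nets 33 − 15 = 18; no warranty nets 26. low-quality prefers no warranty.
Neither type deviates, so the separating profile is an equilibrium.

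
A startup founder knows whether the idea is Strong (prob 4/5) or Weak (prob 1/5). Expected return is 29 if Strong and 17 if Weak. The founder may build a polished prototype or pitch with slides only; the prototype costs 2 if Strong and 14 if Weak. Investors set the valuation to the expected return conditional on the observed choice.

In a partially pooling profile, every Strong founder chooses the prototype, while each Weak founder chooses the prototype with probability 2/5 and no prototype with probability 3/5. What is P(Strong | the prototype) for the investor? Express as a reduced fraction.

10/11

P(the prototype) = (4/5)·1 + (1/5)·(2/5) = 22/25.
By Bayes' rule, P(Strong | the prototype) = (4/5) / (22/25) = 10/11.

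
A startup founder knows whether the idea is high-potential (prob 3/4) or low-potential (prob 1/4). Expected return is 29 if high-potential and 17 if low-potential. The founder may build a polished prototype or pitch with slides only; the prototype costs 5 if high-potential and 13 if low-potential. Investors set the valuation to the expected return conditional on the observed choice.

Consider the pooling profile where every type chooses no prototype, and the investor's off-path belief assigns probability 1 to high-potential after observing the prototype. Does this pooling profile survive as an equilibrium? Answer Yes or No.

On path, the investor holds the prior and pays 3/4·29 + 1/4·17 = 26. Off path (the prototype), believing high-potential, it pays 29.
high-potential: no prototype nets 26; the prototype nets 29 − 5 = 24. high-potential stays.
low-potential: no prototype nets 26; the prototype nets 29 − 13 = 16. low-potential stays.
No type deviates, so pooling is sustained.

Yes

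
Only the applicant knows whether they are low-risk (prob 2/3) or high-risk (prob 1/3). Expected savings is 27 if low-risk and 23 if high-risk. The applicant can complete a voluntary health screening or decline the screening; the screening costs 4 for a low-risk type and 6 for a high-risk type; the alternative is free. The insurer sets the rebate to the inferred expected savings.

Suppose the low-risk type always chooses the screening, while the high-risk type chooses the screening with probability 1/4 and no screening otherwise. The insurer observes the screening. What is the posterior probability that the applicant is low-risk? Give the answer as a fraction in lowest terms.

P(the screening) = (2/3)·1 + (1/3)·(1/4) = 3/4.
By Bayes' rule, P(low-risk | the screening) = (2/3) / (3/4) = 8/9.

8/9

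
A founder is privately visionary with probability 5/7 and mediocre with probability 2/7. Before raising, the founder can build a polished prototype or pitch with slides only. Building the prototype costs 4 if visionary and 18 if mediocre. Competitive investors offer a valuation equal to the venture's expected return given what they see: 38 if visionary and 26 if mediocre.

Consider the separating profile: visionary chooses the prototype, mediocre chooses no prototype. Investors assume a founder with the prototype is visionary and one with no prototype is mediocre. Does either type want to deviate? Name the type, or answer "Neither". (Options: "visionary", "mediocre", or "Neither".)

The prototype pays 38; no prototype pays 26.
visionary: assigned the prototype, nets 38 − 4 = 34; deviating to no prototype nets 26.
mediocre: assigned no prototype, nets 26; deviating to the prototype nets 38 − 18 = 20.
Both types strictly prefer their assigned action; no profitable deviation.

Neither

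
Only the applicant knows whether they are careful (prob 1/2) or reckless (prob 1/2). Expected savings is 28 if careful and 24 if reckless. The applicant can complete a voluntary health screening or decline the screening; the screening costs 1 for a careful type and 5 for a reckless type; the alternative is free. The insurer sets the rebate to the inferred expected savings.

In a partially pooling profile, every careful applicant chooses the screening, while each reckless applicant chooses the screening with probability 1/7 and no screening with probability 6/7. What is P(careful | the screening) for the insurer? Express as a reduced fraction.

P(the screening) = (1/2)·1 + (1/2)·(1/7) = 4/7.
By Bayes' rule, P(careful | the screening) = (1/2) / (4/7) = 7/8.

7/8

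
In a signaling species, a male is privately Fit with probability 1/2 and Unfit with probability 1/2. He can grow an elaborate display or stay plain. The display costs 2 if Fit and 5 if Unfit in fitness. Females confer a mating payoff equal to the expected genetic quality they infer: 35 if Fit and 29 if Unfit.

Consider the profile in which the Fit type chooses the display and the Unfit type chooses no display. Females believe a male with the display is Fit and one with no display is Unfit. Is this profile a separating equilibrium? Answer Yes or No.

No

Under these beliefs, the display earns mating payoff 35 and no display earns mating payoff 29.
Fit: the display nets 35 − 2 = 33; no display nets 29. Fit prefers the display.
Unfit: the display nets 35 − 5 = 30; no display nets 29. Unfit would deviate to the display.
Unfit has a profitable deviation, so the profile is not an equilibrium.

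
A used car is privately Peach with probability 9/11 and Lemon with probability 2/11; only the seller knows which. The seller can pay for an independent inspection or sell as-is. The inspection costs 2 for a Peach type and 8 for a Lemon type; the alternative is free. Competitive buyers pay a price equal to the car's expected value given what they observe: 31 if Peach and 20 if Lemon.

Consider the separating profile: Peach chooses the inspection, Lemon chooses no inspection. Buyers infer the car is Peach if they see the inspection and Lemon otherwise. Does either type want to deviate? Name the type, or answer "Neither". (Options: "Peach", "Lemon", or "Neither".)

The inspection pays 31; no inspection pays 20.
Peach: assigned the inspection, nets 31 − 2 = 29; deviating to no inspection nets 20.
Lemon: assigned no inspection, nets 20; deviating to the inspection nets 31 − 8 = 23.
The Lemon type gains 3 by deviating.

Lemon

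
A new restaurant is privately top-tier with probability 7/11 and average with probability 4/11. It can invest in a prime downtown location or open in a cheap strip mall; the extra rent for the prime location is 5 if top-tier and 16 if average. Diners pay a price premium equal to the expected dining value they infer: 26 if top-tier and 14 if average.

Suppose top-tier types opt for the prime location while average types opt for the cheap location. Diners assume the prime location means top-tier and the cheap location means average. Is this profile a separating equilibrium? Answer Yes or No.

Yes

Under these beliefs, the prime location earns price premium 26 and the cheap location earns price premium 14.
top-tier: the prime location nets 26 − 5 = 21; the cheap location nets 14. top-tier prefers the prime location.
average: the prime location nets 26 − 16 = 10; the cheap location nets 14. average prefers the cheap location.
Neither type deviates, so the separating profile is an equilibrium.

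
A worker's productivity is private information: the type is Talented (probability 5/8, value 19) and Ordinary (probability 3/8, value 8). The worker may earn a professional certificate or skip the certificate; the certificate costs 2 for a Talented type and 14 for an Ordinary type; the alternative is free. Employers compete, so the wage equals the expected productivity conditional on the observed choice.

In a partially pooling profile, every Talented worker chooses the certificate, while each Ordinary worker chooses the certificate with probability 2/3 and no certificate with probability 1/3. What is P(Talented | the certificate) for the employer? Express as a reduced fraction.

5/7

P(the certificate) = (5/8)·1 + (3/8)·(2/3) = 7/8.
By Bayes' rule, P(Talented | the certificate) = (5/8) / (7/8) = 5/7.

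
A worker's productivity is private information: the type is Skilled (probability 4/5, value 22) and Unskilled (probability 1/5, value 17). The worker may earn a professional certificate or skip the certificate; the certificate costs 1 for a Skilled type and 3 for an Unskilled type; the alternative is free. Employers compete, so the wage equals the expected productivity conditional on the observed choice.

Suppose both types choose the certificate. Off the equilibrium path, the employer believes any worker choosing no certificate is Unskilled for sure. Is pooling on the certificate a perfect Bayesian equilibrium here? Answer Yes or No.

On path, the employer holds the prior and pays 4/5·22 + 1/5·17 = 21. Off path (no certificate), believing Unskilled, it pays 17.
Skilled: the certificate nets 21 − 1 = 20; no certificate nets 17. Skilled stays.
Unskilled: the certificate nets 21 − 3 = 18; no certificate nets 17. Unskilled stays.
No type deviates, so pooling is sustained.

Yes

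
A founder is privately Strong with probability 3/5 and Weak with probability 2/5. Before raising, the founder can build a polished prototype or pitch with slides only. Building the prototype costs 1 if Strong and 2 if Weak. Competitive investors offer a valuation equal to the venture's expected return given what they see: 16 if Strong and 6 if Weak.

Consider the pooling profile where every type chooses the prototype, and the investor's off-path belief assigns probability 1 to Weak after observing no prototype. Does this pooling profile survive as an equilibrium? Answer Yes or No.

On path, the investor holds the prior and pays 3/5·16 + 2/5·6 = 12. Off path (no prototype), believing Weak, it pays 6.
Strong: the prototype nets 12 − 1 = 11; no prototype nets 6. Strong stays.
Weak: the prototype nets 12 − 2 = 10; no prototype nets 6. Weak stays.
No type deviates, so pooling is sustained.

Yes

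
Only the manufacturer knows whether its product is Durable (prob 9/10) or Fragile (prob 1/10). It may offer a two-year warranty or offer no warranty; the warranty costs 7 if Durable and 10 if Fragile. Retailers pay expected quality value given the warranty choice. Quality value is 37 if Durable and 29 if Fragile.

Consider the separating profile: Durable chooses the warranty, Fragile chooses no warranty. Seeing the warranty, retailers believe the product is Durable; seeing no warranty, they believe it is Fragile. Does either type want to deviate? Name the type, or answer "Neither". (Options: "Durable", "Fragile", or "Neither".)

Neither

The warranty pays 37; no warranty pays 29.
Durable: assigned the warranty, nets 37 − 7 = 30; deviating to no warranty nets 29.
Fragile: assigned no warranty, nets 29; deviating to the warranty nets 37 − 10 = 27.
Both types strictly prefer their assigned action; no profitable deviation.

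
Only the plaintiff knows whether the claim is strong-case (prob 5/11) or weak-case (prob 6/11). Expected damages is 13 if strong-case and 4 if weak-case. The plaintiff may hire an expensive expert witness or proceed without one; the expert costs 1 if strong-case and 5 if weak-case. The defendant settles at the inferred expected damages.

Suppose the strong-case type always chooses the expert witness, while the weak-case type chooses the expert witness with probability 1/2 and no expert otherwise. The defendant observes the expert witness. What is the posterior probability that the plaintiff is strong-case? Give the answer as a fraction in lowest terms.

P(the expert witness) = (5/11)·1 + (6/11)·(1/2) = 8/11.
By Bayes' rule, P(strong-case | the expert witness) = (5/11) / (8/11) = 5/8.

5/8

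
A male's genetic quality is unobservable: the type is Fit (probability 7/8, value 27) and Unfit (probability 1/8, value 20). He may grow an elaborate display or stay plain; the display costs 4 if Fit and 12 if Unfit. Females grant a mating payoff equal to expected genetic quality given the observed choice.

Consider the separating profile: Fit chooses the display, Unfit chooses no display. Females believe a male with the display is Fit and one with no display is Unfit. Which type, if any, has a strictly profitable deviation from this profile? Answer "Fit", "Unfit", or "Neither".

The display pays 27; no display pays 20.
Fit: assigned the display, nets 27 − 4 = 23; deviating to no display nets 20.
Unfit: assigned no display, nets 20; deviating to the display nets 27 − 12 = 15.
Both types strictly prefer their assigned action; no profitable deviation.

Neither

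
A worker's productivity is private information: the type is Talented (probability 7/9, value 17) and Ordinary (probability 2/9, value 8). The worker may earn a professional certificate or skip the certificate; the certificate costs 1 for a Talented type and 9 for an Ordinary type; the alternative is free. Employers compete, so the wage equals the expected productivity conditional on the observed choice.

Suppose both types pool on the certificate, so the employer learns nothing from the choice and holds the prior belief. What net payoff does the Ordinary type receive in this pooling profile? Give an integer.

Pooled wage = 7/9·17 + 2/9·8 = 15.
Ordinary pays cost 9 for the certificate, so net payoff = 15 − 9 = 6.

6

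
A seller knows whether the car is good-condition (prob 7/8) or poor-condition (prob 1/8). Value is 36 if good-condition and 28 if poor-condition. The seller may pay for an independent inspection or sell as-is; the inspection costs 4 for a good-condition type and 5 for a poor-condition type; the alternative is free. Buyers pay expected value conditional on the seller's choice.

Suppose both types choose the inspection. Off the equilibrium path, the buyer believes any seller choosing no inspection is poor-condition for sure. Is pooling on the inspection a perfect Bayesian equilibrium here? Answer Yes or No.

On path, the buyer holds the prior and pays 7/8·36 + 1/8·28 = 35. Off path (no inspection), believing poor-condition, it pays 28.
good-condition: the inspection nets 35 − 4 = 31; no inspection nets 28. good-condition stays.
poor-condition: the inspection nets 35 − 5 = 30; no inspection nets 28. poor-condition stays.
No type deviates, so pooling is sustained.

Yes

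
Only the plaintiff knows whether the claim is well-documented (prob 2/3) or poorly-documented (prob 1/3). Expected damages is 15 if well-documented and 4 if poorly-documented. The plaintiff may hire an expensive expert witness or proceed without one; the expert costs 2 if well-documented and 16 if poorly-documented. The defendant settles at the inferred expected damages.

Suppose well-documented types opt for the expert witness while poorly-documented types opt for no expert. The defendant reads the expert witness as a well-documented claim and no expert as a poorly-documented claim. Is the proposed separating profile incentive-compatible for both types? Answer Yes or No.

Yes

Under these beliefs, the expert witness earns settlement 15 and no expert earns settlement 4.
well-documented: the expert witness nets 15 − 2 = 13; no expert nets 4. well-documented prefers the expert witness.
poorly-documented: the expert witness nets 15 − 16 = -1; no expert nets 4. poorly-documented prefers no expert.
Neither type deviates, so the separating profile is an equilibrium.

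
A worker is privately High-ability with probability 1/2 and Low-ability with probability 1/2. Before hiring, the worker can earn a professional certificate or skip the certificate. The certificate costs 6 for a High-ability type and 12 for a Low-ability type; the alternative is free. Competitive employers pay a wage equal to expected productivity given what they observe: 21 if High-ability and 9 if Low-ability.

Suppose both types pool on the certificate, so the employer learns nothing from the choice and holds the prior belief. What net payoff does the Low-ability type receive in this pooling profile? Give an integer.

Pooled wage = 1/2·21 + 1/2·9 = 15.
Low-ability pays cost 12 for the certificate, so net payoff = 15 − 12 = 3.

3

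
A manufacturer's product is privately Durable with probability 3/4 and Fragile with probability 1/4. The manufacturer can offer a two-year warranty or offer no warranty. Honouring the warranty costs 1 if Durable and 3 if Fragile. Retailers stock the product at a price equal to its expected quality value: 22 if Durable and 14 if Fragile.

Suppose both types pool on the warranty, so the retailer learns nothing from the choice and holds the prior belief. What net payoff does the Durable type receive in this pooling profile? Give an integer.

19

Pooled price = 3/4·22 + 1/4·14 = 20.
Durable pays cost 1 for the warranty, so net payoff = 20 − 1 = 19.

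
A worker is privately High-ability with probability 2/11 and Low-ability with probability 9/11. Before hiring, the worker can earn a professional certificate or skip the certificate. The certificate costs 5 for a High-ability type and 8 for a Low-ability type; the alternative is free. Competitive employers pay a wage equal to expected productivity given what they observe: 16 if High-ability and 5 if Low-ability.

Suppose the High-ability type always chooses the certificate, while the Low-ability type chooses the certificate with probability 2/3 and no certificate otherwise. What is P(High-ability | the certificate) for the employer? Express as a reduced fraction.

1/4

P(the certificate) = (2/11)·1 + (9/11)·(2/3) = 8/11.
By Bayes' rule, P(High-ability | the certificate) = (2/11) / (8/11) = 1/4.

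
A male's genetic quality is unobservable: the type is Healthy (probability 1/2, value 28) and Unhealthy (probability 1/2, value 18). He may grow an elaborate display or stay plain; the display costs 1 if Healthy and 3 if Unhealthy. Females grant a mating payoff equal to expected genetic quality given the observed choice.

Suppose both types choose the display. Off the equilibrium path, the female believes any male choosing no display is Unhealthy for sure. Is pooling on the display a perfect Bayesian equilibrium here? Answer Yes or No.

On path, the female holds the prior and pays 1/2·28 + 1/2·18 = 23. Off path (no display), believing Unhealthy, it pays 18.
Healthy: the display nets 23 − 1 = 22; no display nets 18. Healthy stays.
Unhealthy: the display nets 23 − 3 = 20; no display nets 18. Unhealthy stays.
No type deviates, so pooling is sustained.

Yes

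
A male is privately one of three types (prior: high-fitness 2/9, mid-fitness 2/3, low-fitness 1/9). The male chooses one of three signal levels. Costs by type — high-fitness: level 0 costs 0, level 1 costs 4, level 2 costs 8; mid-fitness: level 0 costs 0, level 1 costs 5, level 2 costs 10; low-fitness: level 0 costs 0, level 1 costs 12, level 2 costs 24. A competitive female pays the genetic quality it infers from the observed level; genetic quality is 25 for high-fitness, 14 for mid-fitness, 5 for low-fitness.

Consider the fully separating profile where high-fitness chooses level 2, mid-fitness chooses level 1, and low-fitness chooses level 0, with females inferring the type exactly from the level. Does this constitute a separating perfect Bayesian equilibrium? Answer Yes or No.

Separating mating payoffs: level 2 → 25, level 1 → 14, level 0 → 5.
high-fitness (assigned level 2): level 0: 5 − 0 = 5; level 1: 14 − 4 = 10; level 2: 25 − 8 = 17. high-fitness stays.
mid-fitness (assigned level 1): level 0: 5 − 0 = 5; level 1: 14 − 5 = 9; level 2: 25 − 10 = 15. mid-fitness prefers level 2.
low-fitness (assigned level 0): level 0: 5 − 0 = 5; level 1: 14 − 12 = 2; level 2: 25 − 24 = 1. low-fitness stays.
At least one type deviates; the separating profile fails.

No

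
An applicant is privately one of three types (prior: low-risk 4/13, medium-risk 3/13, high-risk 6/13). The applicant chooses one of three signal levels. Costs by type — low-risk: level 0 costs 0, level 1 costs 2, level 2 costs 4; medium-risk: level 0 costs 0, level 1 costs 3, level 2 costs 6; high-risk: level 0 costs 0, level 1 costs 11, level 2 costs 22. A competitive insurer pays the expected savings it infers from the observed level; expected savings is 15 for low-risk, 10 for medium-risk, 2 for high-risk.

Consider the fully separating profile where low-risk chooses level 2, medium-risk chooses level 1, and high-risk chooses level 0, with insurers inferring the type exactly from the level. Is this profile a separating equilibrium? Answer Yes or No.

Separating rebates: level 2 → 15, level 1 → 10, level 0 → 2.
low-risk (assigned level 2): level 0: 2 − 0 = 2; level 1: 10 − 2 = 8; level 2: 15 − 4 = 11. low-risk stays.
medium-risk (assigned level 1): level 0: 2 − 0 = 2; level 1: 10 − 3 = 7; level 2: 15 − 6 = 9. medium-risk prefers level 2.
high-risk (assigned level 0): level 0: 2 − 0 = 2; level 1: 10 − 11 = -1; level 2: 15 − 22 = -7. high-risk stays.
At least one type deviates; the separating profile fails.

No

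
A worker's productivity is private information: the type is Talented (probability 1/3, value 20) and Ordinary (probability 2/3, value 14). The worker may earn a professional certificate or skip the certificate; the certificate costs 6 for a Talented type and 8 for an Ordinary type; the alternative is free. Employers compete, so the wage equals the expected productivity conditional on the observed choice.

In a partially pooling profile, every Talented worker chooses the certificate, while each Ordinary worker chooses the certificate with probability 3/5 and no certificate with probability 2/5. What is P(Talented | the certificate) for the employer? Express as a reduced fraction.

P(the certificate) = (1/3)·1 + (2/3)·(3/5) = 11/15.
By Bayes' rule, P(Talented | the certificate) = (1/3) / (11/15) = 5/11.

5/11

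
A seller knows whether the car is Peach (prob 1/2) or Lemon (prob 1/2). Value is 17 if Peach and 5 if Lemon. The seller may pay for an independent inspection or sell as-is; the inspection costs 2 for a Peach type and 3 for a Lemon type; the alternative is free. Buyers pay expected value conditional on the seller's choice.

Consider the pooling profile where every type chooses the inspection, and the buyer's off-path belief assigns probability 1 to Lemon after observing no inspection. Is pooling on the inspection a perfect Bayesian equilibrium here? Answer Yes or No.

On path, the buyer holds the prior and pays 1/2·17 + 1/2·5 = 11. Off path (no inspection), believing Lemon, it pays 5.
Peach: the inspection nets 11 − 2 = 9; no inspection nets 5. Peach stays.
Lemon: the inspection nets 11 − 3 = 8; no inspection nets 5. Lemon stays.
No type deviates, so pooling is sustained.

Yes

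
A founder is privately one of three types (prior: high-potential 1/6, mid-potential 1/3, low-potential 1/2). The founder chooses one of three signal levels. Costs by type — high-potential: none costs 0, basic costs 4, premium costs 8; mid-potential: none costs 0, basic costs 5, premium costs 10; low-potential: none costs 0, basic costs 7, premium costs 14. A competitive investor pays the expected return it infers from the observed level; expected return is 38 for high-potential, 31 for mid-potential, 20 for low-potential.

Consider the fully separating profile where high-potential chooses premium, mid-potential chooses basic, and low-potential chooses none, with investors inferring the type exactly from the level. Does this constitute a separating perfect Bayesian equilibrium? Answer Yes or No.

No

Separating valuations: premium → 38, basic → 31, none → 20.
high-potential (assigned premium): none: 20 − 0 = 20; basic: 31 − 4 = 27; premium: 38 − 8 = 30. high-potential stays.
mid-potential (assigned basic): none: 20 − 0 = 20; basic: 31 − 5 = 26; premium: 38 − 10 = 28. mid-potential prefers premium.
low-potential (assigned none): none: 20 − 0 = 20; basic: 31 − 7 = 24; premium: 38 − 14 = 24. low-potential prefers basic.
At least one type deviates; the separating profile fails.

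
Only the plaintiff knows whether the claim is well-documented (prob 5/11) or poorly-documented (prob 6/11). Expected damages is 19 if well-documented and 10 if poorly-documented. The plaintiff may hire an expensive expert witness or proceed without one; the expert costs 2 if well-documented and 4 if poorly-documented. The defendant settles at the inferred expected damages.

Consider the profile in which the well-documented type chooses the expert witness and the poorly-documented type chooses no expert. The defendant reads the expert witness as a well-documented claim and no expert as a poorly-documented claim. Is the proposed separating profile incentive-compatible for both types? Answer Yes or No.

Under these beliefs, the expert witness earns settlement 19 and no expert earns settlement 10.
well-documented: the expert witness nets 19 − 2 = 17; no expert nets 10. well-documented prefers the expert witness.
poorly-documented: the expert witness nets 19 − 4 = 15; no expert nets 10. poorly-documented would deviate to the expert witness.
poorly-documented has a profitable deviation, so the profile is not an equilibrium.

No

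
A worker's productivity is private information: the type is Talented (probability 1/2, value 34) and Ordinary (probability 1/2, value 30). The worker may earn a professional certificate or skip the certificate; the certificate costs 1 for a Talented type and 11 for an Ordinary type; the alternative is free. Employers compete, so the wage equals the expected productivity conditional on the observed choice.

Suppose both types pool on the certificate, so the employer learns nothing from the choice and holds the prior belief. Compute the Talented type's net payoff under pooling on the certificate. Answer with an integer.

31

Pooled wage = 1/2·34 + 1/2·30 = 32.
Talented pays cost 1 for the certificate, so net payoff = 32 − 1 = 31.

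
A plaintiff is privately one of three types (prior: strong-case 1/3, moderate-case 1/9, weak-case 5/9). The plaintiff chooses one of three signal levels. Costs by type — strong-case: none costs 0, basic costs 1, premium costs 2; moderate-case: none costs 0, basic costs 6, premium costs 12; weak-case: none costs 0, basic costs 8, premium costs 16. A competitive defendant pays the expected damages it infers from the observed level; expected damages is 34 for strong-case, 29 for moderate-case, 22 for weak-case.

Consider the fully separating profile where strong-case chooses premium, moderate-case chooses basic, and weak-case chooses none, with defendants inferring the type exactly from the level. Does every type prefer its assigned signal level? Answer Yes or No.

Yes

Separating settlements: premium → 34, basic → 29, none → 22.
strong-case (assigned premium): none: 22 − 0 = 22; basic: 29 − 1 = 28; premium: 34 − 2 = 32. strong-case stays.
moderate-case (assigned basic): none: 22 − 0 = 22; basic: 29 − 6 = 23; premium: 34 − 12 = 22. moderate-case stays.
weak-case (assigned none): none: 22 − 0 = 22; basic: 29 − 8 = 21; premium: 34 − 16 = 18. weak-case stays.
Every type prefers its assigned level; separation holds.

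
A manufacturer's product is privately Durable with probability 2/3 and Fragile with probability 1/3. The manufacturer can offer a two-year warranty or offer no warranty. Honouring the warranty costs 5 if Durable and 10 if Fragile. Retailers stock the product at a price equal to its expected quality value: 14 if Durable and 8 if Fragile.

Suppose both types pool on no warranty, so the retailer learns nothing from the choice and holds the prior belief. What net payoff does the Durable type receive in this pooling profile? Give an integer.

12

Pooled price = 2/3·14 + 1/3·8 = 12.
Durable pays no cost for no warranty, so net payoff = 12.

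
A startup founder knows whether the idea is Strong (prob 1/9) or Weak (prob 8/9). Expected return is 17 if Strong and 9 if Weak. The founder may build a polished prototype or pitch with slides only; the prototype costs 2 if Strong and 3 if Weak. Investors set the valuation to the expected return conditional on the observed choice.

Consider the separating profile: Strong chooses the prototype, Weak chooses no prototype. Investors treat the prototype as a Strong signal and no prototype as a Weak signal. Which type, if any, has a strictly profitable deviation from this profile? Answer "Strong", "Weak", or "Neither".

The prototype pays 17; no prototype pays 9.
Strong: assigned the prototype, nets 17 − 2 = 15; deviating to no prototype nets 9.
Weak: assigned no prototype, nets 9; deviating to the prototype nets 17 − 3 = 14.
The Weak type gains 5 by deviating.

Weak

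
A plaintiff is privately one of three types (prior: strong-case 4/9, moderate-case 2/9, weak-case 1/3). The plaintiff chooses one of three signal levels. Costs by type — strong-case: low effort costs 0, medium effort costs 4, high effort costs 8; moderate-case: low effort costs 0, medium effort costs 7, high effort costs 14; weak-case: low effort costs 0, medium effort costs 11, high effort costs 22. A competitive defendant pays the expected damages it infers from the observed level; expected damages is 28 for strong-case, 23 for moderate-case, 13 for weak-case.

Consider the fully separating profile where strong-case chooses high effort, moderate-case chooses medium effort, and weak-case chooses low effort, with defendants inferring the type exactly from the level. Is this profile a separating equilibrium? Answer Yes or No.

Yes

Separating settlements: high effort → 28, medium effort → 23, low effort → 13.
strong-case (assigned high effort): low effort: 13 − 0 = 13; medium effort: 23 − 4 = 19; high effort: 28 − 8 = 20. strong-case stays.
moderate-case (assigned medium effort): low effort: 13 − 0 = 13; medium effort: 23 − 7 = 16; high effort: 28 − 14 = 14. moderate-case stays.
weak-case (assigned low effort): low effort: 13 − 0 = 13; medium effort: 23 − 11 = 12; high effort: 28 − 22 = 6. weak-case stays.
Every type prefers its assigned level; separation holds.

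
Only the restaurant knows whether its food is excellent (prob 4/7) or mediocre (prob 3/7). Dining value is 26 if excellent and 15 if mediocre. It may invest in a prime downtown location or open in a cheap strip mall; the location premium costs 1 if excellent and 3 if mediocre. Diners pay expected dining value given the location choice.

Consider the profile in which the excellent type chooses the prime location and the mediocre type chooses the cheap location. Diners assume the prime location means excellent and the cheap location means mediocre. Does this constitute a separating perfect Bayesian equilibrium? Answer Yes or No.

No

Under these beliefs, the prime location earns price premium 26 and the cheap location earns price premium 15.
excellent: the prime location nets 26 − 1 = 25; the cheap location nets 15. excellent prefers the prime location.
mediocre: the prime location nets 26 − 3 = 23; the cheap location nets 15. mediocre would deviate to the prime location.
mediocre has a profitable deviation, so the profile is not an equilibrium.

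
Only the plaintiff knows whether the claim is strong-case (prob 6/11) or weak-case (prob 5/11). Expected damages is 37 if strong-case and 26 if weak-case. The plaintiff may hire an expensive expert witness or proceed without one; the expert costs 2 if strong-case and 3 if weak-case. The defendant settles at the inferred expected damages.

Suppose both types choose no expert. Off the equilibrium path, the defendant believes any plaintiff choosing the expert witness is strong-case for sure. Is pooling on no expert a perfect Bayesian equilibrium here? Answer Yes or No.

No

On path, the defendant holds the prior and pays 6/11·37 + 5/11·26 = 32. Off path (the expert witness), believing strong-case, it pays 37.
strong-case: no expert nets 32; the expert witness nets 37 − 2 = 35. strong-case would deviate.
weak-case: no expert nets 32; the expert witness nets 37 − 3 = 34. weak-case would deviate.
A type deviates, so pooling fails.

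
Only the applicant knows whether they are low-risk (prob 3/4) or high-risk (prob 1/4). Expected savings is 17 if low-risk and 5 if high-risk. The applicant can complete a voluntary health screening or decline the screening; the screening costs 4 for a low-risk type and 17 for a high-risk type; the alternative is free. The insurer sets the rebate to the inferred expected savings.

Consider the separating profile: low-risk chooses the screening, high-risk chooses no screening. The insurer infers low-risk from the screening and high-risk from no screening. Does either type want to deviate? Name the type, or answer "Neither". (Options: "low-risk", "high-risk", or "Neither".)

The screening pays 17; no screening pays 5.
low-risk: assigned the screening, nets 17 − 4 = 13; deviating to no screening nets 5.
high-risk: assigned no screening, nets 5; deviating to the screening nets 17 − 17 = 0.
Both types strictly prefer their assigned action; no profitable deviation.

Neither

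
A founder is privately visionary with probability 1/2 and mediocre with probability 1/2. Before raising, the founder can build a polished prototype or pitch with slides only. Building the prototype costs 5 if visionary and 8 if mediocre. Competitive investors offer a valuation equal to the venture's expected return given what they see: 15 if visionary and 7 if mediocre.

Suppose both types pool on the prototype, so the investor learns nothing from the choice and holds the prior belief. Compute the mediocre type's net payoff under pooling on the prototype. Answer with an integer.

Pooled valuation = 1/2·15 + 1/2·7 = 11.
mediocre pays cost 8 for the prototype, so net payoff = 11 − 8 = 3.

3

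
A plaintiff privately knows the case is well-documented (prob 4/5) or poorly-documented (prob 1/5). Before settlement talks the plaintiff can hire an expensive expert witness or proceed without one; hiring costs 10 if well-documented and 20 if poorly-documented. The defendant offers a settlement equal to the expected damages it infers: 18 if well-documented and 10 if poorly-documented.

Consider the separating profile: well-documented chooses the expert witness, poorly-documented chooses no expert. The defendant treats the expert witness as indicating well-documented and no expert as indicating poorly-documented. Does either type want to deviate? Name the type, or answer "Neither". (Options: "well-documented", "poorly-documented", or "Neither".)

well-documented

The expert witness pays 18; no expert pays 10.
well-documented: assigned the expert witness, nets 18 − 10 = 8; deviating to no expert nets 10.
poorly-documented: assigned no expert, nets 10; deviating to the expert witness nets 18 − 20 = -2.
The well-documented type gains 2 by deviating.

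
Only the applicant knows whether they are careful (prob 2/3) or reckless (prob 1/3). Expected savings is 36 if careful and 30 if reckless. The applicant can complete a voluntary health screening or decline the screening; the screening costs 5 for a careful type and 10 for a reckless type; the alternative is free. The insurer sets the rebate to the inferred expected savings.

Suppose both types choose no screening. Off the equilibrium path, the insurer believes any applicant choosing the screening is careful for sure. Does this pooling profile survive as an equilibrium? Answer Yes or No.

On path, the insurer holds the prior and pays 2/3·36 + 1/3·30 = 34. Off path (the screening), believing careful, it pays 36.
careful: no screening nets 34; the screening nets 36 − 5 = 31. careful stays.
reckless: no screening nets 34; the screening nets 36 − 10 = 26. reckless stays.
No type deviates, so pooling is sustained.

Yes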